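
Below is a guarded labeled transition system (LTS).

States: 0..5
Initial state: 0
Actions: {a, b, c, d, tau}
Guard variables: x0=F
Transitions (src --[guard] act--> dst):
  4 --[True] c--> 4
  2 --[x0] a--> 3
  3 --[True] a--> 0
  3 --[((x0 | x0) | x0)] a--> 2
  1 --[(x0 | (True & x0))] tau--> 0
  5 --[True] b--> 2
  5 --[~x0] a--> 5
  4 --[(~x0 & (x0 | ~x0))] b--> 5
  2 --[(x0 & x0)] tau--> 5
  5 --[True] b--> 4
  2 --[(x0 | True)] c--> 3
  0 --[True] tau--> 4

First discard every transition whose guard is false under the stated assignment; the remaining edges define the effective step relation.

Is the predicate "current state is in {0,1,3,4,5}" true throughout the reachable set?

Allowed set {0,1,3,4,5}
Reachable = {0,2,3,4,5}
  0: safe
  2: VIOLATES
  3: safe
  4: safe
  5: safe
reach 2 via tau·b·b — violates

Answer: INVARIANT VIOLATED at state 2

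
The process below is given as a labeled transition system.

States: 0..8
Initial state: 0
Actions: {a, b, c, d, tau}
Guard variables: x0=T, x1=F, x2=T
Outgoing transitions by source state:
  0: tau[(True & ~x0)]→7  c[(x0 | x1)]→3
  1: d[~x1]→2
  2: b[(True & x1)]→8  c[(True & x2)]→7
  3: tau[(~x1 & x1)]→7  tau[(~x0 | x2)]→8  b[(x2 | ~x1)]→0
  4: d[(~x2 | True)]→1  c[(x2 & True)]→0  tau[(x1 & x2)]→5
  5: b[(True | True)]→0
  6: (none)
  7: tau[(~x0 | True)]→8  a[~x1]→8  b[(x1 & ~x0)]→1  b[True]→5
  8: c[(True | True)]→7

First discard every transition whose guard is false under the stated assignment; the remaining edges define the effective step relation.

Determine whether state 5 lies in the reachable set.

After dropping false guards: 12 live edges.
depth 0: {0}
depth 1: {3}  now seen {0,3}
depth 2: {8}  now seen {0,3,8}
depth 3: {7}  now seen {0,3,7,8}
depth 4: {5}  now seen {0,3,5,7,8}
R = {0,3,5,7,8}
witness 5: c·tau·c·b

Answer: REACHABLE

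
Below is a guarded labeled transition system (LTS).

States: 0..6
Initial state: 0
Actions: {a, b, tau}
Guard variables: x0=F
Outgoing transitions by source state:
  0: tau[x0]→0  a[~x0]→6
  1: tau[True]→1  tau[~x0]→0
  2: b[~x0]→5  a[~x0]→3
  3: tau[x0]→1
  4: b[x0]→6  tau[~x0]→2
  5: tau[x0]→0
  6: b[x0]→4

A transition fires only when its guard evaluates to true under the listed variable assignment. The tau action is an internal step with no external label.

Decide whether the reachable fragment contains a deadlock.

Reach set: {0,6}
  0: a→6  [deg 1]
  6: ∅  [deadlock]
Path to 6: a

Answer: DEADLOCK at state 6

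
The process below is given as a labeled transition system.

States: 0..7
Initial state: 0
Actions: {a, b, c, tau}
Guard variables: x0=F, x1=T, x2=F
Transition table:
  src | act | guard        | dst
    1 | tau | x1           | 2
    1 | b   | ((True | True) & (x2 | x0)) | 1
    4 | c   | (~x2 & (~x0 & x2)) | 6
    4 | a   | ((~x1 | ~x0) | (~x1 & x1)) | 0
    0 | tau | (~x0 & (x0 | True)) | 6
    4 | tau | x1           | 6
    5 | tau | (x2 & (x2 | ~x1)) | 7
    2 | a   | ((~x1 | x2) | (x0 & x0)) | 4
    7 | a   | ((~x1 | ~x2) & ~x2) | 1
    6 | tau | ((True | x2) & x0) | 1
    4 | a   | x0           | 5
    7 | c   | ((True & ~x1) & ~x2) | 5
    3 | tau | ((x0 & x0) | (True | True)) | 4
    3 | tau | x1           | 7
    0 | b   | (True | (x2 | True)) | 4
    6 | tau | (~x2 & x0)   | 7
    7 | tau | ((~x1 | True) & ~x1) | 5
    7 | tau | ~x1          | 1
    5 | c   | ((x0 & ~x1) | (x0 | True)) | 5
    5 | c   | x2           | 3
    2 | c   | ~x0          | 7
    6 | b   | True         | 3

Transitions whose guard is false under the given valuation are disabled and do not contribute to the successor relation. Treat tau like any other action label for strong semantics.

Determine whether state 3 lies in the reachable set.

Answer: REACHABLE

Trace:
After dropping false guards: 11 live edges.
depth 0: {0}
depth 1: {4,6}  total {0,4,6}
depth 2: {3}  total {0,3,4,6}
depth 3: {7}  total {0,3,4,6,7}
depth 4: {1}  total {0,1,3,4,6,7}
depth 5: {2}  total {0,1,2,3,4,6,7}
Reachable = {0,1,2,3,4,6,7}
Path to 3: tau·b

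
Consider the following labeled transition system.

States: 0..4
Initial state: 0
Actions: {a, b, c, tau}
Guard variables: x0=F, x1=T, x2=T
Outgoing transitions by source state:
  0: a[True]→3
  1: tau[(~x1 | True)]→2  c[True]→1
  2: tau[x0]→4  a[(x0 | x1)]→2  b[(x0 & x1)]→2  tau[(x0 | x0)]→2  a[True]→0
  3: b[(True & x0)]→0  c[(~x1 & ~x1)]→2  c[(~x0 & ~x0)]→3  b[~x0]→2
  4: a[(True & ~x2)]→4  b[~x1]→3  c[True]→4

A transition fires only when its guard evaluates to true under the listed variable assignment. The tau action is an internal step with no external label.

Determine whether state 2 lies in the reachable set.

Answer: REACHABLE

Analysis:
8 transition(s) survive guard evaluation.
Layer 0: {0}
Layer 1: {3}  total {0,3}
Layer 2: {2}  total {0,2,3}
Reachable = {0,2,3}
Path to 2: a·b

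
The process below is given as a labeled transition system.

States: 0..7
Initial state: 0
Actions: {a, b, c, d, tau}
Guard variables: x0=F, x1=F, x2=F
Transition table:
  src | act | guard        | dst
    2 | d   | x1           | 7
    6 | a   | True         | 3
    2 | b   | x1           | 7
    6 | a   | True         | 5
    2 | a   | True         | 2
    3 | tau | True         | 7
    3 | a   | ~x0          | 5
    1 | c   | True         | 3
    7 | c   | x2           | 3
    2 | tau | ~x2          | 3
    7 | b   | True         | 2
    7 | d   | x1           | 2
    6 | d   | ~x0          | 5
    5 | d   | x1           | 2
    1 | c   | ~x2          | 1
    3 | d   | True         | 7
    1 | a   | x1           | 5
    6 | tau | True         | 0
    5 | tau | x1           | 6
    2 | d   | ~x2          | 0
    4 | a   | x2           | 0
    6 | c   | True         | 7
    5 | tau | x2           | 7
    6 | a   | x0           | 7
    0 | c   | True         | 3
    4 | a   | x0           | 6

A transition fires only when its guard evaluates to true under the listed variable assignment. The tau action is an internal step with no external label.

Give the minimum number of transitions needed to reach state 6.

Answer: UNREACHABLE

Trace:
Layered search for 6:
  depth 0: {0}
  depth 1: {3}
  depth 2: {5,7}
  depth 3: {2}
6 never appears.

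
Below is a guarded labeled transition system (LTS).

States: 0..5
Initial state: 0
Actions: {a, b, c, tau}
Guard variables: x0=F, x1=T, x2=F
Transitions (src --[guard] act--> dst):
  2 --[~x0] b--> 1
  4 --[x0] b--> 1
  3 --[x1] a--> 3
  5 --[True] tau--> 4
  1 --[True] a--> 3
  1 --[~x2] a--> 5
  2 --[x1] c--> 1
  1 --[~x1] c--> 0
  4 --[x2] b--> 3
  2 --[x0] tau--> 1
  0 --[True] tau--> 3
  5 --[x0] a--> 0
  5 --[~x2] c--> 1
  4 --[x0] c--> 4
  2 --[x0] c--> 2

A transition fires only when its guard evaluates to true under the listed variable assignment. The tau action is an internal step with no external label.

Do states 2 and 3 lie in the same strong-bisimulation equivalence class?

Bisimulation quotient by refinement:
  P[0] = {{0,1,2,3,4,5}}
  P[1] = {{0},{1,3},{2},{4},{5}}
  P[2] = {{0},{1},{2},{3},{4},{5}}
Fixed point at round 3; 6 class(es).
class of 2: {2}; class of 3: {3}

Answer: NOT BISIMILAR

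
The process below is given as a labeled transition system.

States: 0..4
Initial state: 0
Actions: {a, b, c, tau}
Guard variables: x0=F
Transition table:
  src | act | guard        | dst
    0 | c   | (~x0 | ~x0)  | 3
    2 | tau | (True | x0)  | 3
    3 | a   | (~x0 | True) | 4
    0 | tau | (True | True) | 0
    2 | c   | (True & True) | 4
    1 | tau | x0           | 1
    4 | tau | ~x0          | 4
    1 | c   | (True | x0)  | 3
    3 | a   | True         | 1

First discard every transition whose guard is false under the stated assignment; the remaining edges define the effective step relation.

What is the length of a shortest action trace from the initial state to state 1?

Breadth-first toward 1:
  depth 0: {0}
  depth 1: {3}
  depth 2: {1,4}
depth(1)=2, e.g. c·a

Answer: 2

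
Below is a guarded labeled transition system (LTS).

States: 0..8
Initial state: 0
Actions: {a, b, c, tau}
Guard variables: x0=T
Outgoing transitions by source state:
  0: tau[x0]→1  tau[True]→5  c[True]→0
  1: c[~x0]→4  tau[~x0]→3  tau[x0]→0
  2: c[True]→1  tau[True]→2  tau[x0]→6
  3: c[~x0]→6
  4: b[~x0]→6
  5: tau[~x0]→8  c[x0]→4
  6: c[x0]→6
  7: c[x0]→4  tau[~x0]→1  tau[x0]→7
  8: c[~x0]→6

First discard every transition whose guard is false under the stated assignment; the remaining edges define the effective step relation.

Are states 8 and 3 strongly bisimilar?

Refine partition for ~:
  π0 = {{0,1,2,3,4,5,6,7,8}}
  π1 = {{0,2,7},{1},{3,4,8},{5,6}}
  π2 = {{0},{1},{2},{3,4,8},{5},{6},{7}}
Fixed point at round 3; 7 class(es).
8∈{3,4,8}, 3∈{3,4,8}

Answer: BISIMILAR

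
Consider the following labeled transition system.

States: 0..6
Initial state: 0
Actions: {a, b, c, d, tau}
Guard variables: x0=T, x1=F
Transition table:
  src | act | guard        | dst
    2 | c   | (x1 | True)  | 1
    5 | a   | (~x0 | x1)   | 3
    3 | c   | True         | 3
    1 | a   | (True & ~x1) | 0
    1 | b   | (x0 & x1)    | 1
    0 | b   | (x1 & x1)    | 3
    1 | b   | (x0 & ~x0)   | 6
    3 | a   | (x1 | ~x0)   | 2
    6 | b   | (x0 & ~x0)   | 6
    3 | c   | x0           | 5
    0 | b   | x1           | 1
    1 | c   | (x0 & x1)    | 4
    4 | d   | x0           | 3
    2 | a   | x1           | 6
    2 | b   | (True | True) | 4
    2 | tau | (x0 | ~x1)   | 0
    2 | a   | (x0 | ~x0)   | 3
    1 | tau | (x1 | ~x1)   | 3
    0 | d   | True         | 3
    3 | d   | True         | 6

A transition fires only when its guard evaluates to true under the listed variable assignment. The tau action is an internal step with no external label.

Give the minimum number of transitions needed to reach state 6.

Answer: 2

Working:
Layered search for 6:
  L0 = {0}
  L1 = {3}
  L2 = {5,6}
6 enters at depth 2; path d·d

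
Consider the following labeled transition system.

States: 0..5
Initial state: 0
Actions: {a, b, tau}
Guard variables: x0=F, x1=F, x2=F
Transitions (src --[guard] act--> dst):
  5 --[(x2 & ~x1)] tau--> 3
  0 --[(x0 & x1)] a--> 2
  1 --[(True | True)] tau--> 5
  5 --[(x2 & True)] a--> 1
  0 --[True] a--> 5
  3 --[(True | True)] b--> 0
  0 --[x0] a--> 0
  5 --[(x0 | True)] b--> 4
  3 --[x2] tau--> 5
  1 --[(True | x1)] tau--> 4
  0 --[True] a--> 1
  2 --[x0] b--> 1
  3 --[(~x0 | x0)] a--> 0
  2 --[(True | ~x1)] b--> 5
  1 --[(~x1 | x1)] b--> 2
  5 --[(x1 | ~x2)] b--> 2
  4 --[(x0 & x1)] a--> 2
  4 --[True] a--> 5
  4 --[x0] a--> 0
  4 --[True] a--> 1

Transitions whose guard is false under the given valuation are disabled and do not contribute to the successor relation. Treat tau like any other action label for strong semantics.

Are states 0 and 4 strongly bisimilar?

Answer: BISIMILAR

Analysis:
Bisimulation quotient by refinement:
  round 0: {{0,1,2,3,4,5}}
  round 1: {{0,4},{1},{2,5},{3}}
  round 2: {{0,4},{1},{2},{3},{5}}
5 equivalence class(es) (converged in 3)
class of 0: {0,4}; class of 4: {0,4}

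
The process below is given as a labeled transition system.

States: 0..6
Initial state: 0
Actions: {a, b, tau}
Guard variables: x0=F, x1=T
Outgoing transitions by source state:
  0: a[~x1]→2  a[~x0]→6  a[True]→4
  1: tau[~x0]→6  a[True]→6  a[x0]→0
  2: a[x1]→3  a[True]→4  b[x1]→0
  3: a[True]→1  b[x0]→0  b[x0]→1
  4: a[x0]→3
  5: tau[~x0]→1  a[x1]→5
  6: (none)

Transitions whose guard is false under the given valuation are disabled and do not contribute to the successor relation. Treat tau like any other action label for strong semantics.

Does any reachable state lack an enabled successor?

Answer: DEADLOCK at state 4

Working:
Reachable = {0,4,6}
  0: a→4  a→6  [2 out]
  4: ∅  [deadlock]
  6: ∅  [deadlock]
Path to 4: a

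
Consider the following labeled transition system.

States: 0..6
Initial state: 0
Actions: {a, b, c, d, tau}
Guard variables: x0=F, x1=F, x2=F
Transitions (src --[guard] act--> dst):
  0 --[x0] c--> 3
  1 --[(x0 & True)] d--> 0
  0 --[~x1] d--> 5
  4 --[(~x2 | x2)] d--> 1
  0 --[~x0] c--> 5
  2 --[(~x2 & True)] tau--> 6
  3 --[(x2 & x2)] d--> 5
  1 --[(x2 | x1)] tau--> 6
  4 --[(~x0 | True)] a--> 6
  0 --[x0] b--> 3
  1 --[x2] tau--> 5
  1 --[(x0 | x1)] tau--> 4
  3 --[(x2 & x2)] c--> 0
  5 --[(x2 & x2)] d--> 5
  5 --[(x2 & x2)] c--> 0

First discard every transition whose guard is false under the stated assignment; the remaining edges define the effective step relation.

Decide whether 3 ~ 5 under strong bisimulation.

Answer: BISIMILAR

Analysis:
Compute ~ classes (split until stable):
  round 0: {{0,1,2,3,4,5,6}}
  round 1: {{0},{1,3,5,6},{2},{4}}
Fixed point at round 2; 4 class(es).
class of 3: {1,3,5,6}; class of 5: {1,3,5,6}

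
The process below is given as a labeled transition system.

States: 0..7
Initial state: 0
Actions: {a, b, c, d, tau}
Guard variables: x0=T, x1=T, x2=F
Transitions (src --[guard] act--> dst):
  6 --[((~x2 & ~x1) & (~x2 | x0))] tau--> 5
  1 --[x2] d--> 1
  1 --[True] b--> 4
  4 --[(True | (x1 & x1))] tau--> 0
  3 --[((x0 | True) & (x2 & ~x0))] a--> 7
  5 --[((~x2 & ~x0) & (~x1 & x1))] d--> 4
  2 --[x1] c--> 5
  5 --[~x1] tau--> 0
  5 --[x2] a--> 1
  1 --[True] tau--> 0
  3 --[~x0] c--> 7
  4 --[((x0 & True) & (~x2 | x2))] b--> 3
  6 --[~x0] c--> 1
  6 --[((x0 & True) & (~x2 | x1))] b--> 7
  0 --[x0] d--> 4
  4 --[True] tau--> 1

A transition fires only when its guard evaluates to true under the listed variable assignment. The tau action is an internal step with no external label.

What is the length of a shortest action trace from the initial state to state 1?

Layered search for 1:
  Layer 0: {0}
  Layer 1: {4}
  Layer 2: {1,3}
depth(1)=2, e.g. d·tau

Answer: 2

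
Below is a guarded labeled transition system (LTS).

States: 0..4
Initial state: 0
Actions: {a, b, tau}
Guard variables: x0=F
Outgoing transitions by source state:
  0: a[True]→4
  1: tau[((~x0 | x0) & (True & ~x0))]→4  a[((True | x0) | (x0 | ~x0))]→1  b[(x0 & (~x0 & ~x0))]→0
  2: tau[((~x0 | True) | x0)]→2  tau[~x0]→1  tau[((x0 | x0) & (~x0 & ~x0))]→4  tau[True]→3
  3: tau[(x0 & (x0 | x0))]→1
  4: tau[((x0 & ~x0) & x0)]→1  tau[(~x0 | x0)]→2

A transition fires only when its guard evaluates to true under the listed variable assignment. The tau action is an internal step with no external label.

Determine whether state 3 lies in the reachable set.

7 transition(s) survive guard evaluation.
depth 0: {0}
depth 1: {4}  total {0,4}
depth 2: {2}  total {0,2,4}
depth 3: {1,3}  total {0,1,2,3,4}
Reach set: {0,1,2,3,4}
Path to 3: a·tau·tau

Answer: REACHABLE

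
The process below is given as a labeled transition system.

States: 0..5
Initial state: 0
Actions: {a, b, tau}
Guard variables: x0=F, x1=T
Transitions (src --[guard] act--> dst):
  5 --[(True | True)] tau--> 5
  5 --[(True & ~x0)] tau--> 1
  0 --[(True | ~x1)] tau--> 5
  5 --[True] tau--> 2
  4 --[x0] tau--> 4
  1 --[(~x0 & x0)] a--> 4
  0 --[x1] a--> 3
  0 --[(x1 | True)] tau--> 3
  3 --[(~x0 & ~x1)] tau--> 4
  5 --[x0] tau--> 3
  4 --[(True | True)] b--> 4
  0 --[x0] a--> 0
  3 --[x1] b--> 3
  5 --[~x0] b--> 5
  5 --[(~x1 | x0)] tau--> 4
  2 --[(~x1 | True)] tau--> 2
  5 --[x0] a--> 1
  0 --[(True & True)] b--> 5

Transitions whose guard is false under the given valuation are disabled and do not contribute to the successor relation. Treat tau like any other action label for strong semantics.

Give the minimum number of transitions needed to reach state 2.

Answer: 2

Trace:
Breadth-first toward 2:
  Layer 0: {0}
  Layer 1: {3,5}
  Layer 2: {1,2}
depth(2)=2, e.g. b·tau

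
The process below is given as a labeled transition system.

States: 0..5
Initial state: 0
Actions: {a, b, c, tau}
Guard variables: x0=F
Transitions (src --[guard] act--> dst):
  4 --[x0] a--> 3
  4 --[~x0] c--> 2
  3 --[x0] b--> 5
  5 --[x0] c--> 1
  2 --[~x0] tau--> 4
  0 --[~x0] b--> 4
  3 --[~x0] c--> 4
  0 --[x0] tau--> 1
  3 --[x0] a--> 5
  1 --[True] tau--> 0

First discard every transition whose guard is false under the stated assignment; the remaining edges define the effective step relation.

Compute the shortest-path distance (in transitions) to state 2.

BFS to 2:
  Layer 0: {0}
  Layer 1: {4}
  Layer 2: {2}
2 enters at depth 2; path b·c

Answer: 2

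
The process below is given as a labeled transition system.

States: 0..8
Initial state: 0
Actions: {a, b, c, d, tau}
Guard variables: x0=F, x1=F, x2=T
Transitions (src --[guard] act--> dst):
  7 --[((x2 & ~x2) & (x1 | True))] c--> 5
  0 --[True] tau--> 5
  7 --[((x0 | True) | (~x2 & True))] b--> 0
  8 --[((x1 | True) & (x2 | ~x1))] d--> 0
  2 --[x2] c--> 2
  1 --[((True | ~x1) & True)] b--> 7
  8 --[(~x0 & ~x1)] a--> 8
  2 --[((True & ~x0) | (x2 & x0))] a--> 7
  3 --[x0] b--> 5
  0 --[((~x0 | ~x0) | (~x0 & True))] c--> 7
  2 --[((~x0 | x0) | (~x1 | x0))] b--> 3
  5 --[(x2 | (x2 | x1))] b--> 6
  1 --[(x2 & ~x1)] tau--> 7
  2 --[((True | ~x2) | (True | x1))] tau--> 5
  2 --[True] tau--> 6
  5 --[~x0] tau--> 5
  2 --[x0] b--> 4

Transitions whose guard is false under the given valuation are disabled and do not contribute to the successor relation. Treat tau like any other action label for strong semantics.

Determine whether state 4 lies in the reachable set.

Answer: UNREACHABLE

Working:
Guard filter leaves 14 enabled edge(s).
L0 = {0}
L1 = {5,7}  cumulative {0,5,7}
L2 = {6}  cumulative {0,5,6,7}
Reachable = {0,5,6,7}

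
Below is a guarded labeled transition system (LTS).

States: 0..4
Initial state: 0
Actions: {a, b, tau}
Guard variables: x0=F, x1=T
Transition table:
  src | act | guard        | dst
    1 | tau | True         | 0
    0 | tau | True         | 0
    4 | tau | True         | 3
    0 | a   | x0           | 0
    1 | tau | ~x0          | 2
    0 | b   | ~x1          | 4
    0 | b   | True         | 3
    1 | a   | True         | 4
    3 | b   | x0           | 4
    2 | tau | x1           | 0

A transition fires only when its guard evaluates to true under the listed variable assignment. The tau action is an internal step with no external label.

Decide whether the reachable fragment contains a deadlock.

R = {0,3}
  0: b→3  tau→0  [2 exit(s)]
  3: ∅  [no exit]
trace reaching 3: b

Answer: DEADLOCK at state 3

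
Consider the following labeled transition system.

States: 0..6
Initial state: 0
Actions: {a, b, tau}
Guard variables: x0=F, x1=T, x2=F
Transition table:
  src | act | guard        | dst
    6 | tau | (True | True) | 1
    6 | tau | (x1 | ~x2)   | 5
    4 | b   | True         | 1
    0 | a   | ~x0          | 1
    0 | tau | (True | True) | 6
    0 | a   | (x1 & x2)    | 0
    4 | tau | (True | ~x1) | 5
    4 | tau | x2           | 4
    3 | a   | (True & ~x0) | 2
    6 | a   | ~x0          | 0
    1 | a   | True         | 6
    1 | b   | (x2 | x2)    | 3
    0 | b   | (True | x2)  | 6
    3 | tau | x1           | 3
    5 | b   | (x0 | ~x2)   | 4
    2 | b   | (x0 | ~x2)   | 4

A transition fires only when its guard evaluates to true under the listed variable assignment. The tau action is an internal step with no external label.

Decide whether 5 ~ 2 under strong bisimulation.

Refine partition for ~:
  round 0: {{0,1,2,3,4,5,6}}
  round 1: {{0},{1},{2,5},{3,6},{4}}
  round 2: {{0},{1},{2,5},{3},{4},{6}}
6 equivalence class(es) (converged in 3)
[5]={2,5}  [2]={2,5}

Answer: BISIMILAR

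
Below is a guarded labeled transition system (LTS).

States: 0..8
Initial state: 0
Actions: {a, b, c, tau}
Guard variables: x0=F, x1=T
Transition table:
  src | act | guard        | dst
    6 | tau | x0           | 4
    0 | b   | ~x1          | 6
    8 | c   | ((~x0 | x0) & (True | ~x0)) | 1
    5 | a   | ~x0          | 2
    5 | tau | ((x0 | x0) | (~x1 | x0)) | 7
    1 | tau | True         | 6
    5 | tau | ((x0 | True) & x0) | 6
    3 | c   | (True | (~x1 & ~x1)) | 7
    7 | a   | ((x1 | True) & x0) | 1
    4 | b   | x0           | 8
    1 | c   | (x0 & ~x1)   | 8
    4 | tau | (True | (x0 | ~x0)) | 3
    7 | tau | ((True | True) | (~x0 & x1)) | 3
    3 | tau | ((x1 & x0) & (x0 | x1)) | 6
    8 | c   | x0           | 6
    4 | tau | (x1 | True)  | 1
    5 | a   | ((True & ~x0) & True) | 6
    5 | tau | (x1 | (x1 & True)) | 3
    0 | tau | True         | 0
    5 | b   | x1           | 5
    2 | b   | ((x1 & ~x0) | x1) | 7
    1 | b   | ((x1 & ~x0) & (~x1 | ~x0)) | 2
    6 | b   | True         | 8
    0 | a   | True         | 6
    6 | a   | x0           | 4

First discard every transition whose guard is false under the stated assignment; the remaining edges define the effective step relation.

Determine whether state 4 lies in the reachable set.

Answer: UNREACHABLE

Working:
Guard filter leaves 15 enabled edge(s).
L0 = {0}
L1 = {6}  total {0,6}
L2 = {8}  total {0,6,8}
L3 = {1}  total {0,1,6,8}
L4 = {2}  total {0,1,2,6,8}
L5 = {7}  total {0,1,2,6,7,8}
L6 = {3}  total {0,1,2,3,6,7,8}
Reachable = {0,1,2,3,6,7,8}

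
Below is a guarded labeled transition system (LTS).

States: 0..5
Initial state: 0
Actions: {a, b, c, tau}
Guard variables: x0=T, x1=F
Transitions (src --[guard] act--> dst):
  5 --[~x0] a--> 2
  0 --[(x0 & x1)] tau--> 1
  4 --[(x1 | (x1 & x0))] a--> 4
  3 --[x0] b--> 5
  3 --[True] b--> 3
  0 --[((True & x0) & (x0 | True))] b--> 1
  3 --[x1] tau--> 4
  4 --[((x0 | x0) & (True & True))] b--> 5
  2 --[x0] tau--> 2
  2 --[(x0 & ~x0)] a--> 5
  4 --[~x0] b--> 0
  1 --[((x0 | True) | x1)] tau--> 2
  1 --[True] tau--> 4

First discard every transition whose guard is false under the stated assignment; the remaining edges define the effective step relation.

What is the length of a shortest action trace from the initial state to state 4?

BFS to 4:
  Layer 0: {0}
  Layer 1: {1}
  Layer 2: {2,4}
depth(4)=2, e.g. b·tau

Answer: 2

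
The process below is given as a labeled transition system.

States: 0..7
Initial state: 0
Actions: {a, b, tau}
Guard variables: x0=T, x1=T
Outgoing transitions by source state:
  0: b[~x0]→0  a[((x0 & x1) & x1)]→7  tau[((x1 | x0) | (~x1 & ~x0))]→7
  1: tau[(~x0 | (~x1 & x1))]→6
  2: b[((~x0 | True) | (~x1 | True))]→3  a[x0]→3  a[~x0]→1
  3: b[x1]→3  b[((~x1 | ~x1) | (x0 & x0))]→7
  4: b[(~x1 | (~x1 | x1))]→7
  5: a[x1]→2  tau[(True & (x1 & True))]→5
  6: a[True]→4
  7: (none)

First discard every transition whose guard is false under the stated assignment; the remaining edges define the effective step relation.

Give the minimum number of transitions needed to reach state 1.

Layered search for 1:
  L0 = {0}
  L1 = {7}
1 never appears.

Answer: UNREACHABLE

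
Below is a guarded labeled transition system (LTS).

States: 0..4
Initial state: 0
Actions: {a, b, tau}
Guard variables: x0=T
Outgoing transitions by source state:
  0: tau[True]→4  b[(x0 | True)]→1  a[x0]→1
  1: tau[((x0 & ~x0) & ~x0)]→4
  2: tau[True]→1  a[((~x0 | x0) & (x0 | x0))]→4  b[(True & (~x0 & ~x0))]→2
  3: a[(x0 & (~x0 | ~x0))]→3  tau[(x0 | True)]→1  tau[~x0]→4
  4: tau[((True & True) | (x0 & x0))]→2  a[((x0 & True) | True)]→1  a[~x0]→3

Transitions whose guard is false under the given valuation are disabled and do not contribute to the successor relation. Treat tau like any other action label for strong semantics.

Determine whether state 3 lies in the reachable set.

Answer: UNREACHABLE

Trace:
Guard filter leaves 8 enabled edge(s).
Layer 0: {0}
Layer 1: {1,4}  total {0,1,4}
Layer 2: {2}  total {0,1,2,4}
Reach set: {0,1,2,4}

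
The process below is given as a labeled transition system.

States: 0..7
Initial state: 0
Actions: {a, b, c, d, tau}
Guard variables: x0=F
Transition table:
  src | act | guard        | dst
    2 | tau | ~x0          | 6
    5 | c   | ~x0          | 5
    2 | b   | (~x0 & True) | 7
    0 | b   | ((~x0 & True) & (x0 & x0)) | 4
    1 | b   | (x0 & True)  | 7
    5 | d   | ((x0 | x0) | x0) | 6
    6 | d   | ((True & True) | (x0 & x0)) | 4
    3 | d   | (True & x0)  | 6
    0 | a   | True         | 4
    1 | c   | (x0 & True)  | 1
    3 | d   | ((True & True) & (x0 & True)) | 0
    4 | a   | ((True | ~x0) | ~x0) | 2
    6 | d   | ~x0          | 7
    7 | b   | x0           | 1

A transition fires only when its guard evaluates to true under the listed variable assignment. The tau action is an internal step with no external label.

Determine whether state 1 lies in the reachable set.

Guard filter leaves 7 enabled edge(s).
Layer 0: {0}
Layer 1: {4}  cumulative {0,4}
Layer 2: {2}  cumulative {0,2,4}
Layer 3: {6,7}  cumulative {0,2,4,6,7}
Reachable = {0,2,4,6,7}

Answer: UNREACHABLE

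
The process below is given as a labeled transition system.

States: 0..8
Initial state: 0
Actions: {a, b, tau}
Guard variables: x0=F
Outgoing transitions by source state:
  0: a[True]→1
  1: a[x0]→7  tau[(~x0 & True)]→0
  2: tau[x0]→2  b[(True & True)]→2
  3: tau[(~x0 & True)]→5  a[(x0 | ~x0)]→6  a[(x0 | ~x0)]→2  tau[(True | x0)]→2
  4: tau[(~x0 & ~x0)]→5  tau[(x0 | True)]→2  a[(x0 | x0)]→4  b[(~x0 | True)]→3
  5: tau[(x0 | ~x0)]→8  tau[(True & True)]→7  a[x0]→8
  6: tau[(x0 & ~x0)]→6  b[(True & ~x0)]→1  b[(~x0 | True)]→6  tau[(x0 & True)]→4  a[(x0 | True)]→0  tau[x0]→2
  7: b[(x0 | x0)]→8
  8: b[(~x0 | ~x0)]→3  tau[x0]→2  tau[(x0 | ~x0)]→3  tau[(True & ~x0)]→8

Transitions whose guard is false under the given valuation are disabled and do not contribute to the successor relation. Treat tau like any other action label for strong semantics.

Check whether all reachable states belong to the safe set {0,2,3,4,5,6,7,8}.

Inv-set: {0,2,3,4,5,6,7,8}
Reachable = {0,1}
  0: ✓
  1: VIOLATES
counterexample path to 1: a

Answer: INVARIANT VIOLATED at state 1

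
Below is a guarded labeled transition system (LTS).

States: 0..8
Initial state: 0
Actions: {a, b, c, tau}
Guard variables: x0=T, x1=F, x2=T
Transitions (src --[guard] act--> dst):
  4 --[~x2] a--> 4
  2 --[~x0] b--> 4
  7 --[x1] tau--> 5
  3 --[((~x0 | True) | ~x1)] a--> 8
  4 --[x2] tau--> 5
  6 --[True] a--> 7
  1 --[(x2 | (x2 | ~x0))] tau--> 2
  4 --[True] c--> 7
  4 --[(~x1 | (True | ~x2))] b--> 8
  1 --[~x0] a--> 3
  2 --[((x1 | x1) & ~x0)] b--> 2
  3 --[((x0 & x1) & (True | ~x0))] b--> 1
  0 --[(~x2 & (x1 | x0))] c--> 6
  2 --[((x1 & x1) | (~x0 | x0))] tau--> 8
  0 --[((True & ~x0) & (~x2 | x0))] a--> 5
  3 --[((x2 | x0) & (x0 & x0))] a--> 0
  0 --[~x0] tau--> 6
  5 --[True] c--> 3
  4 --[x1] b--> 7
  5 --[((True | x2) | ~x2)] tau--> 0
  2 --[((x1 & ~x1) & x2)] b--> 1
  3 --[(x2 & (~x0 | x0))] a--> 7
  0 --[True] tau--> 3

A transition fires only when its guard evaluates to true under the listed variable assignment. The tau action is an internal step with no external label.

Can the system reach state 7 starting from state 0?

12 transition(s) survive guard evaluation.
Layer 0: {0}
Layer 1: {3}  total {0,3}
Layer 2: {7,8}  total {0,3,7,8}
Reachable = {0,3,7,8}
witness 7: tau·a

Answer: REACHABLE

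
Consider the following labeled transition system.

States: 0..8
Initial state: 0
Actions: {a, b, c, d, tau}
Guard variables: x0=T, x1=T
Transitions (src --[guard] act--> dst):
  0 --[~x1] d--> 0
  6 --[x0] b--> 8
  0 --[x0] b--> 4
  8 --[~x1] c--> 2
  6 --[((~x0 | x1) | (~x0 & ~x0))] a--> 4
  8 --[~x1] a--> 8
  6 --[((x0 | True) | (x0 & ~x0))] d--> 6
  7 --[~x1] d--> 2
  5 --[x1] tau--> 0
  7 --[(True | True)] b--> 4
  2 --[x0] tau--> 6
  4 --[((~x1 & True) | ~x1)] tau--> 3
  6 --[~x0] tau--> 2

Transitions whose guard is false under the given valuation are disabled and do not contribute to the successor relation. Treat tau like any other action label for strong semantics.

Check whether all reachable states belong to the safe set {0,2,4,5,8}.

Answer: INVARIANT HOLDS

Working:
Safe = {0,2,4,5,8}
Reach set: {0,4}
  0: safe
  4: safe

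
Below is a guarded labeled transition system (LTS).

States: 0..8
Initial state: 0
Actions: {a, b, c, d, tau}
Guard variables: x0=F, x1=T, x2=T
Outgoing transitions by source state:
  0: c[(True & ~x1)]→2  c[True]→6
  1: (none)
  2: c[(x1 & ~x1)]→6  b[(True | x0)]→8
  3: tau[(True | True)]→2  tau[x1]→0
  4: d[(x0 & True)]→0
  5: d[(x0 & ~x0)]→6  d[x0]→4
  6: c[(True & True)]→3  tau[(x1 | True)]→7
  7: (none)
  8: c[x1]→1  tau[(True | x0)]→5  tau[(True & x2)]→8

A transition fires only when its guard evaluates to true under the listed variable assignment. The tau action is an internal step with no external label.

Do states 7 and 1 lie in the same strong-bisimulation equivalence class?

Bisimulation quotient by refinement:
  π0 = {{0,1,2,3,4,5,6,7,8}}
  π1 = {{0},{1,4,5,7},{2},{3},{6,8}}
  π2 = {{0},{1,4,5,7},{2},{3},{6},{8}}
6 equivalence class(es) (converged in 3)
class of 7: {1,4,5,7}; class of 1: {1,4,5,7}

Answer: BISIMILAR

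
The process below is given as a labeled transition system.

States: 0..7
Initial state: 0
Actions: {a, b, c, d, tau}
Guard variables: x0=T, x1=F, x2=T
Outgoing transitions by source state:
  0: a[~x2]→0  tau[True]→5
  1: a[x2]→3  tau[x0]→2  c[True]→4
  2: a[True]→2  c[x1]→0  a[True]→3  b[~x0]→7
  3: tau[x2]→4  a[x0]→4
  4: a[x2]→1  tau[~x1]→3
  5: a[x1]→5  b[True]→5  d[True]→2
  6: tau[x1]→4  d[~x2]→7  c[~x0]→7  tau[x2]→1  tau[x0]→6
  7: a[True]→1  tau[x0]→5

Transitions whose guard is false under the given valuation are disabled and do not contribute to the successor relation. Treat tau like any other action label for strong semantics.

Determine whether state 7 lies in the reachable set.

Answer: UNREACHABLE

Working:
16 transition(s) survive guard evaluation.
Layer 0: {0}
Layer 1: {5}  now seen {0,5}
Layer 2: {2}  now seen {0,2,5}
Layer 3: {3}  now seen {0,2,3,5}
Layer 4: {4}  now seen {0,2,3,4,5}
Layer 5: {1}  now seen {0,1,2,3,4,5}
Reach set: {0,1,2,3,4,5}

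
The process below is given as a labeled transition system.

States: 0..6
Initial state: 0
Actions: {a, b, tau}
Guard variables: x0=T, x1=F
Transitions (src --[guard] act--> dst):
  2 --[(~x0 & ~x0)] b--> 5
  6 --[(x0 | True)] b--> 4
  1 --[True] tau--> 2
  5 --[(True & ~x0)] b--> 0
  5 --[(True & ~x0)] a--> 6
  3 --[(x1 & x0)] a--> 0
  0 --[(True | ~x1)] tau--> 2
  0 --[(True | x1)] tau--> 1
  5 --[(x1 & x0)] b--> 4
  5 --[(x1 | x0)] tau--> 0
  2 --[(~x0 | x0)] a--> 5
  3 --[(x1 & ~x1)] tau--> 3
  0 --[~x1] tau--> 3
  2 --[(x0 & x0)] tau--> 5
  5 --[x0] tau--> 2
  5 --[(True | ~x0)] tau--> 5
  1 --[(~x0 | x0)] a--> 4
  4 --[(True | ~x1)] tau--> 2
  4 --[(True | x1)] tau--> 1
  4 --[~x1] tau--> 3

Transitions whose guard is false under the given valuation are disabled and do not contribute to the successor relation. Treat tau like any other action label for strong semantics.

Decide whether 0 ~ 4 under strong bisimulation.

Answer: BISIMILAR

Analysis:
Refine partition for ~:
  P[0] = {{0,1,2,3,4,5,6}}
  P[1] = {{0,4,5},{1,2},{3},{6}}
  P[2] = {{0,4},{1},{2},{3},{5},{6}}
6 equivalence class(es) (converged in 3)
0∈{0,4}, 4∈{0,4}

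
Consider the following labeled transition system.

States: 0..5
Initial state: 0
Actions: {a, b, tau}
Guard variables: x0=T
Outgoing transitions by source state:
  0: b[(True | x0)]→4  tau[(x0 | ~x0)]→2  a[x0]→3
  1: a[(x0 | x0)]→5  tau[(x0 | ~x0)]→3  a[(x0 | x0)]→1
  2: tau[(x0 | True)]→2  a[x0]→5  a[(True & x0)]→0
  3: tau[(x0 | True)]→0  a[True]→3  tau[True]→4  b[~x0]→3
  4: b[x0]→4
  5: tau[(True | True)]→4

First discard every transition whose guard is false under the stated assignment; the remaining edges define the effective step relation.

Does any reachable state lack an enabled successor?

Reach set: {0,2,3,4,5}
  0: a→3  b→4  tau→2  [3 out]
  2: a→0  a→5  tau→2  [3 out]
  3: a→3  tau→0  tau→4  [3 out]
  4: b→4  [1 out]
  5: tau→4  [1 out]

Answer: DEADLOCK-FREE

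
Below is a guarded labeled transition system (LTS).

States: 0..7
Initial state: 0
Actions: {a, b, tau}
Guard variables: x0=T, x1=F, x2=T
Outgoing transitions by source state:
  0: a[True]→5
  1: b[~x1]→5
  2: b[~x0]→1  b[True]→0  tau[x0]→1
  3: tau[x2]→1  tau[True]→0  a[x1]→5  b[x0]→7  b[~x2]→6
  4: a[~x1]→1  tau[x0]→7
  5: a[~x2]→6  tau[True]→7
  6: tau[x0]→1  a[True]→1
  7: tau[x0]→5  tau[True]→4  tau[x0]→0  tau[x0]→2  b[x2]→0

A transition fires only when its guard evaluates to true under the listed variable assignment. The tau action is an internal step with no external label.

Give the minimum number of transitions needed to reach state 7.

BFS to 7:
  depth 0: {0}
  depth 1: {5}
  depth 2: {7}
depth(7)=2, e.g. a·tau

Answer: 2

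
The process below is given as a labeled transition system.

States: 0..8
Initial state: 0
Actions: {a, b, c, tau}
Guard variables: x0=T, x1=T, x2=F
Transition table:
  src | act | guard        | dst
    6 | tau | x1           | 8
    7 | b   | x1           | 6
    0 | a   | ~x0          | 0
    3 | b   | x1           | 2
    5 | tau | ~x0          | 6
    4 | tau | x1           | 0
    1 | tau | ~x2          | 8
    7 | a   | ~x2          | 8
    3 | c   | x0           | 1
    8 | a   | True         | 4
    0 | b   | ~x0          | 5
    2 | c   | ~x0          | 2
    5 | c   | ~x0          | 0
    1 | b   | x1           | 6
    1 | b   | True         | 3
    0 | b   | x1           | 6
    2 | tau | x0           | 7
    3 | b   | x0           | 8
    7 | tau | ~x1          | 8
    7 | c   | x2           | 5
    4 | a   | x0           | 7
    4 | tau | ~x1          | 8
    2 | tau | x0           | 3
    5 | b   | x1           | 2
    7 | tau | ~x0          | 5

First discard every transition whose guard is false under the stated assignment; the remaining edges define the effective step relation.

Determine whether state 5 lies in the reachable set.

Answer: UNREACHABLE

Trace:
Guard filter leaves 16 enabled edge(s).
depth 0: {0}
depth 1: {6}  total {0,6}
depth 2: {8}  total {0,6,8}
depth 3: {4}  total {0,4,6,8}
depth 4: {7}  total {0,4,6,7,8}
Reachable = {0,4,6,7,8}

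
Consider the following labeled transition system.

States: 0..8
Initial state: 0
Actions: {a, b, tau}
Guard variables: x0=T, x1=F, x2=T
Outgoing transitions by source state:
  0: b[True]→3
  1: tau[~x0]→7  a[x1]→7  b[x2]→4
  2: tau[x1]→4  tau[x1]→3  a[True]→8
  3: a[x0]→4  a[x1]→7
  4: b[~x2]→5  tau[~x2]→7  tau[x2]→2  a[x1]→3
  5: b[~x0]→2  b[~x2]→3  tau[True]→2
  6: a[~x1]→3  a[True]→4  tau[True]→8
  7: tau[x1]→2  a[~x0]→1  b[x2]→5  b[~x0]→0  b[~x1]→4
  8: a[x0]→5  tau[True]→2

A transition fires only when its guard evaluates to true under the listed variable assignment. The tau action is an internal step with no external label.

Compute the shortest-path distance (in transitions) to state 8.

BFS to 8:
  L0 = {0}
  L1 = {3}
  L2 = {4}
  L3 = {2}
  L4 = {8}
first hit 8 at d=4 via b·a·tau·a

Answer: 4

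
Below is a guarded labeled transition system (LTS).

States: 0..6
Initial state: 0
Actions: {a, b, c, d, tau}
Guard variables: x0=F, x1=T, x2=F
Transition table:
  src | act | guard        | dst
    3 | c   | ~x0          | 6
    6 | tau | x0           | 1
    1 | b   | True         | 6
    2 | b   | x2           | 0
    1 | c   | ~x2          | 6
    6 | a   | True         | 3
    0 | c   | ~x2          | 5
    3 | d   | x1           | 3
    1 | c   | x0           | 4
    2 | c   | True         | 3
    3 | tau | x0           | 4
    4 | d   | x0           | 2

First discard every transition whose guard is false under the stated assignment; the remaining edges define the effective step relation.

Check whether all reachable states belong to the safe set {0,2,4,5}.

Answer: INVARIANT HOLDS

Working:
Inv-set: {0,2,4,5}
Reachable = {0,5}
  0: ok
  5: ok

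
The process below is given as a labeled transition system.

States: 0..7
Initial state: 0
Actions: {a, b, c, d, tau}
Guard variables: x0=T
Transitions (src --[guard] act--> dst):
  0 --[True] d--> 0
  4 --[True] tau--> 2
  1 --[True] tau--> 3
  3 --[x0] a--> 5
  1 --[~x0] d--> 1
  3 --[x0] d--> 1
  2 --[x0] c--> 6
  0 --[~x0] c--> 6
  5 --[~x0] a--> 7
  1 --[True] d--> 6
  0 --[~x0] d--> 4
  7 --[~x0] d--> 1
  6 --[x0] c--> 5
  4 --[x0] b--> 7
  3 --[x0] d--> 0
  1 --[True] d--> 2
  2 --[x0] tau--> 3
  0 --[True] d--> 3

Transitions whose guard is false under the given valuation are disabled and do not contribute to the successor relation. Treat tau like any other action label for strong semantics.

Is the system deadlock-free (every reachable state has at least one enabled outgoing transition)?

Answer: DEADLOCK at state 5

Trace:
R = {0,1,2,3,5,6}
  0: d→0  d→3  [2 exit(s)]
  1: d→2  d→6  tau→3  [3 exit(s)]
  2: c→6  tau→3  [2 exit(s)]
  3: a→5  d→0  d→1  [3 exit(s)]
  5: ∅  [STUCK]
  6: c→5  [1 exit(s)]
witness 5: d·a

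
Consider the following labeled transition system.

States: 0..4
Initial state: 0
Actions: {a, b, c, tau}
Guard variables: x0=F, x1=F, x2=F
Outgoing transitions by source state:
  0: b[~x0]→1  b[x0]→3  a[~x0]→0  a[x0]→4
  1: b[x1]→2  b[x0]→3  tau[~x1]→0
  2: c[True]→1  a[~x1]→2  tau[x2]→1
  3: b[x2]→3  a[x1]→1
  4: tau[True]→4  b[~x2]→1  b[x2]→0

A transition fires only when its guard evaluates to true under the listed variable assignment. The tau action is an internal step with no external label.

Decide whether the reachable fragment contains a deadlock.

Reachable = {0,1}
  0: a→0  b→1  [2 out]
  1: tau→0  [1 out]

Answer: DEADLOCK-FREE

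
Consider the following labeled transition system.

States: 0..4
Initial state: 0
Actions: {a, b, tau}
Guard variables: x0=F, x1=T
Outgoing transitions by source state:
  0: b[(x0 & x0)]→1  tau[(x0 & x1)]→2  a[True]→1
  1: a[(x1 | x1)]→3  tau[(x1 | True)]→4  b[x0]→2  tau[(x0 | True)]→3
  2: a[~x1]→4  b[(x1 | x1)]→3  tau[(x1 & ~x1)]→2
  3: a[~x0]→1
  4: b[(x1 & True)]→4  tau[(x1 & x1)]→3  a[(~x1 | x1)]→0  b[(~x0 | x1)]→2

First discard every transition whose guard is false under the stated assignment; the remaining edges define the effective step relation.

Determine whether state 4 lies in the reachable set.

After dropping false guards: 10 live edges.
Layer 0: {0}
Layer 1: {1}  cumulative {0,1}
Layer 2: {3,4}  cumulative {0,1,3,4}
Layer 3: {2}  cumulative {0,1,2,3,4}
Reachable = {0,1,2,3,4}
Path to 4: a·tau

Answer: REACHABLE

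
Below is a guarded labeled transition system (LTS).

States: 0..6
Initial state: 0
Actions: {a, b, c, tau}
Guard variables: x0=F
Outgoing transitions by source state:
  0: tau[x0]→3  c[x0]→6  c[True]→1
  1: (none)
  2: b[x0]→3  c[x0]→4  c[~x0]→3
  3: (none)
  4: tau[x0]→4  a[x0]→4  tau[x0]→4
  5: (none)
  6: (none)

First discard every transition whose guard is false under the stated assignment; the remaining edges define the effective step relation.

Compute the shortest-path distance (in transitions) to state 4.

Answer: UNREACHABLE

Trace:
BFS to 4:
  depth 0: {0}
  depth 1: {1}
4 never appears.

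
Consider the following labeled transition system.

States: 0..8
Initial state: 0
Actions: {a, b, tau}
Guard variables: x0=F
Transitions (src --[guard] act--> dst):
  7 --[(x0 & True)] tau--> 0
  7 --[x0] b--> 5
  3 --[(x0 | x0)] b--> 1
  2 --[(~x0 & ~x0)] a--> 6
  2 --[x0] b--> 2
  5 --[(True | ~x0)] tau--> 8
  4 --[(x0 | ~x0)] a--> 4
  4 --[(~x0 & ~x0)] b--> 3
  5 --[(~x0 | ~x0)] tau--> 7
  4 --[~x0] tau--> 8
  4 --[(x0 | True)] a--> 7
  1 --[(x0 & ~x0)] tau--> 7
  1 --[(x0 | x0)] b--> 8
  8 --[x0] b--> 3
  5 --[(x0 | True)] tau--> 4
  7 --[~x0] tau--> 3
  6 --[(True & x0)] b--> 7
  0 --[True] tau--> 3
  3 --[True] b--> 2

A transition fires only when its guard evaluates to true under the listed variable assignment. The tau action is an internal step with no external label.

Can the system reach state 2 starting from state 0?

Guard filter leaves 11 enabled edge(s).
depth 0: {0}
depth 1: {3}  total {0,3}
depth 2: {2}  total {0,2,3}
depth 3: {6}  total {0,2,3,6}
Reachable = {0,2,3,6}
trace reaching 2: tau·b

Answer: REACHABLE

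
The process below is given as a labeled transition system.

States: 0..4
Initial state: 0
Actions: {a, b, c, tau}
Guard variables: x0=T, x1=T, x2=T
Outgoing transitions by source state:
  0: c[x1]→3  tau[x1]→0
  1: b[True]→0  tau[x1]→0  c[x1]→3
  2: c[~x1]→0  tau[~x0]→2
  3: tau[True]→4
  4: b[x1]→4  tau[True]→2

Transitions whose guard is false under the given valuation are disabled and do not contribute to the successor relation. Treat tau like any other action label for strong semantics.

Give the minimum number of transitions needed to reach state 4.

BFS to 4:
  Layer 0: {0}
  Layer 1: {3}
  Layer 2: {4}
first hit 4 at d=2 via c·tau

Answer: 2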